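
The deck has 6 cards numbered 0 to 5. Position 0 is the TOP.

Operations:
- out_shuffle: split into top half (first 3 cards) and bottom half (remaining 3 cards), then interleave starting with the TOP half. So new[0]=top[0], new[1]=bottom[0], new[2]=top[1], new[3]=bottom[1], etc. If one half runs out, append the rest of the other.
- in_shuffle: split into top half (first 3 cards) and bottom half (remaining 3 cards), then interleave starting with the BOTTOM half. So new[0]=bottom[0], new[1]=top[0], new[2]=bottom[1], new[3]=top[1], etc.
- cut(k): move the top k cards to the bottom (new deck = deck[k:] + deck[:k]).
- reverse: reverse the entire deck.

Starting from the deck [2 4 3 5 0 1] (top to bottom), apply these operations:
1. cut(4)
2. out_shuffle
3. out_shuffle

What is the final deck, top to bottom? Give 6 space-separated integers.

Answer: 0 3 4 2 1 5

Derivation:
After op 1 (cut(4)): [0 1 2 4 3 5]
After op 2 (out_shuffle): [0 4 1 3 2 5]
After op 3 (out_shuffle): [0 3 4 2 1 5]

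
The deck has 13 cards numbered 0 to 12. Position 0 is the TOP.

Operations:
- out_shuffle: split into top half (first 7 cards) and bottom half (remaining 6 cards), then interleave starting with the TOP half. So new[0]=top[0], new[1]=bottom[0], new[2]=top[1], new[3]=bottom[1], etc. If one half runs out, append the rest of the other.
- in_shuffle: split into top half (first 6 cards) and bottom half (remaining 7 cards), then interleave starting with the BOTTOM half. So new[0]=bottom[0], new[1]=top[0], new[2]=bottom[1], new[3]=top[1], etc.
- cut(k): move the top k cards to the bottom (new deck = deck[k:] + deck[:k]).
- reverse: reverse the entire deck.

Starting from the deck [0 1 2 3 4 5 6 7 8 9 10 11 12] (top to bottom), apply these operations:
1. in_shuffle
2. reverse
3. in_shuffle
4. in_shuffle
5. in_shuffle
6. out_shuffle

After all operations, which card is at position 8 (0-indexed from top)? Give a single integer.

After op 1 (in_shuffle): [6 0 7 1 8 2 9 3 10 4 11 5 12]
After op 2 (reverse): [12 5 11 4 10 3 9 2 8 1 7 0 6]
After op 3 (in_shuffle): [9 12 2 5 8 11 1 4 7 10 0 3 6]
After op 4 (in_shuffle): [1 9 4 12 7 2 10 5 0 8 3 11 6]
After op 5 (in_shuffle): [10 1 5 9 0 4 8 12 3 7 11 2 6]
After op 6 (out_shuffle): [10 12 1 3 5 7 9 11 0 2 4 6 8]
Position 8: card 0.

Answer: 0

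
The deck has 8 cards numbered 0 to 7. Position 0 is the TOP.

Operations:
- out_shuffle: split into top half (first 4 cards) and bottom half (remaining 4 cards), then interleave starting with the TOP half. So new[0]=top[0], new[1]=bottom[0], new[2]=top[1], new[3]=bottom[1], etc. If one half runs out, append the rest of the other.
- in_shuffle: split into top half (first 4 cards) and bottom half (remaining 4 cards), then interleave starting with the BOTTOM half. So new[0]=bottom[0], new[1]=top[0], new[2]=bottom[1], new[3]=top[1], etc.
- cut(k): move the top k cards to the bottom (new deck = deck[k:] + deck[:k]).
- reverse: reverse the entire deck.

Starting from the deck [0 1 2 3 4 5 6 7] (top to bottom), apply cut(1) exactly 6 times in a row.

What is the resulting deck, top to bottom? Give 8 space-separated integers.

After op 1 (cut(1)): [1 2 3 4 5 6 7 0]
After op 2 (cut(1)): [2 3 4 5 6 7 0 1]
After op 3 (cut(1)): [3 4 5 6 7 0 1 2]
After op 4 (cut(1)): [4 5 6 7 0 1 2 3]
After op 5 (cut(1)): [5 6 7 0 1 2 3 4]
After op 6 (cut(1)): [6 7 0 1 2 3 4 5]

Answer: 6 7 0 1 2 3 4 5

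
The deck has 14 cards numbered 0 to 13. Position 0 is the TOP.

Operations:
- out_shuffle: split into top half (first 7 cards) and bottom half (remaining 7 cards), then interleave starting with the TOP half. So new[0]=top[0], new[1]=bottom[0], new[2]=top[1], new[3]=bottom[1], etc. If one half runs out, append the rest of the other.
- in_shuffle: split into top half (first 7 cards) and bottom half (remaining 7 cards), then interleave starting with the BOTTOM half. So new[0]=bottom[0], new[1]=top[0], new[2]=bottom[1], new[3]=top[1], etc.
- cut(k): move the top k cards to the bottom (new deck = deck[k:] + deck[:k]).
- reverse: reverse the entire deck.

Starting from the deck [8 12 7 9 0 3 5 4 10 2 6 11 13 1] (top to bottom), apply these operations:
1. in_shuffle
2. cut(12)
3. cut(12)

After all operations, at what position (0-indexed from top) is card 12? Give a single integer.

After op 1 (in_shuffle): [4 8 10 12 2 7 6 9 11 0 13 3 1 5]
After op 2 (cut(12)): [1 5 4 8 10 12 2 7 6 9 11 0 13 3]
After op 3 (cut(12)): [13 3 1 5 4 8 10 12 2 7 6 9 11 0]
Card 12 is at position 7.

Answer: 7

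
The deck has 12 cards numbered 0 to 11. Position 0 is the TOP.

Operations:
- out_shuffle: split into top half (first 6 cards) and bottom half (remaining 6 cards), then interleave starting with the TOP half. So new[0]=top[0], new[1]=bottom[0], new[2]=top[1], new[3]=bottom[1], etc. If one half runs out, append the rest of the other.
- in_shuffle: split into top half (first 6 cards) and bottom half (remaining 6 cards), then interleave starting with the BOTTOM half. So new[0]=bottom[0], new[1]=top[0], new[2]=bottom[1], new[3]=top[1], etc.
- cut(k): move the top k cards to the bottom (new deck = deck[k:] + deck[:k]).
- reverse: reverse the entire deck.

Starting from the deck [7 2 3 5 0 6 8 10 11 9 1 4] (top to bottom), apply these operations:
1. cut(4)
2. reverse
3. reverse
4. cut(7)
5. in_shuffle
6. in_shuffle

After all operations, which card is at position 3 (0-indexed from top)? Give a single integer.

Answer: 4

Derivation:
After op 1 (cut(4)): [0 6 8 10 11 9 1 4 7 2 3 5]
After op 2 (reverse): [5 3 2 7 4 1 9 11 10 8 6 0]
After op 3 (reverse): [0 6 8 10 11 9 1 4 7 2 3 5]
After op 4 (cut(7)): [4 7 2 3 5 0 6 8 10 11 9 1]
After op 5 (in_shuffle): [6 4 8 7 10 2 11 3 9 5 1 0]
After op 6 (in_shuffle): [11 6 3 4 9 8 5 7 1 10 0 2]
Position 3: card 4.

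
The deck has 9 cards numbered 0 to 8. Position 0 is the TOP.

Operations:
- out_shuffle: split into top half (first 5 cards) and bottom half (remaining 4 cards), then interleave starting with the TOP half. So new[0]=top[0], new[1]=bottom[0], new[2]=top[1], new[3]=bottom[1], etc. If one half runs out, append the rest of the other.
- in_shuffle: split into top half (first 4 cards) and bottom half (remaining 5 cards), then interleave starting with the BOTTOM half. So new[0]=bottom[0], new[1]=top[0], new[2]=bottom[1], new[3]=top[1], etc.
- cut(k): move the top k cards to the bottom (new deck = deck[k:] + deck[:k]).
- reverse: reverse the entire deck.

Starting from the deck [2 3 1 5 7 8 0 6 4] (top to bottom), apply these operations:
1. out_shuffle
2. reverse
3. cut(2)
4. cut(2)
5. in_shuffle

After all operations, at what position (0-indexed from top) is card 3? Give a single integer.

After op 1 (out_shuffle): [2 8 3 0 1 6 5 4 7]
After op 2 (reverse): [7 4 5 6 1 0 3 8 2]
After op 3 (cut(2)): [5 6 1 0 3 8 2 7 4]
After op 4 (cut(2)): [1 0 3 8 2 7 4 5 6]
After op 5 (in_shuffle): [2 1 7 0 4 3 5 8 6]
Card 3 is at position 5.

Answer: 5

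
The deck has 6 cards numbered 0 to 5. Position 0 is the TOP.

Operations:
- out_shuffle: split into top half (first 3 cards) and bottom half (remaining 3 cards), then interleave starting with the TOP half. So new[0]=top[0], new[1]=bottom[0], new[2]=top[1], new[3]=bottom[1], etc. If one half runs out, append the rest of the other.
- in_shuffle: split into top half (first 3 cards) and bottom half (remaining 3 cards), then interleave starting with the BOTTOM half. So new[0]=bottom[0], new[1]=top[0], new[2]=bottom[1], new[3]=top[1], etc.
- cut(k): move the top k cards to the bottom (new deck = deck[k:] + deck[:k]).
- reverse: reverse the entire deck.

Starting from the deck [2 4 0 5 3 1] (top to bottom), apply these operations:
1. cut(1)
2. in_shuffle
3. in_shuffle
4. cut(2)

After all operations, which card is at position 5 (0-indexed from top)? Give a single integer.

After op 1 (cut(1)): [4 0 5 3 1 2]
After op 2 (in_shuffle): [3 4 1 0 2 5]
After op 3 (in_shuffle): [0 3 2 4 5 1]
After op 4 (cut(2)): [2 4 5 1 0 3]
Position 5: card 3.

Answer: 3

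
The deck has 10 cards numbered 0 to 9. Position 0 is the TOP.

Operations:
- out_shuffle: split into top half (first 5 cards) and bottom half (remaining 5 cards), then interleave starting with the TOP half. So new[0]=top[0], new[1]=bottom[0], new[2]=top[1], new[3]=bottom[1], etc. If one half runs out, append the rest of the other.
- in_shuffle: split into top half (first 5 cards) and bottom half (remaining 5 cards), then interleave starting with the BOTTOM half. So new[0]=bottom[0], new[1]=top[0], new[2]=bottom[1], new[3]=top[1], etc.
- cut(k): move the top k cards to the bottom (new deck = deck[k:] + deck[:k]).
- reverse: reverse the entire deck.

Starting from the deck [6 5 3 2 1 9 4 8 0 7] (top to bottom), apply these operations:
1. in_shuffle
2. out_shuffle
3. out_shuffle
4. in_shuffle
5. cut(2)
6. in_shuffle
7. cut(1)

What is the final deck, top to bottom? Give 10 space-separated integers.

After op 1 (in_shuffle): [9 6 4 5 8 3 0 2 7 1]
After op 2 (out_shuffle): [9 3 6 0 4 2 5 7 8 1]
After op 3 (out_shuffle): [9 2 3 5 6 7 0 8 4 1]
After op 4 (in_shuffle): [7 9 0 2 8 3 4 5 1 6]
After op 5 (cut(2)): [0 2 8 3 4 5 1 6 7 9]
After op 6 (in_shuffle): [5 0 1 2 6 8 7 3 9 4]
After op 7 (cut(1)): [0 1 2 6 8 7 3 9 4 5]

Answer: 0 1 2 6 8 7 3 9 4 5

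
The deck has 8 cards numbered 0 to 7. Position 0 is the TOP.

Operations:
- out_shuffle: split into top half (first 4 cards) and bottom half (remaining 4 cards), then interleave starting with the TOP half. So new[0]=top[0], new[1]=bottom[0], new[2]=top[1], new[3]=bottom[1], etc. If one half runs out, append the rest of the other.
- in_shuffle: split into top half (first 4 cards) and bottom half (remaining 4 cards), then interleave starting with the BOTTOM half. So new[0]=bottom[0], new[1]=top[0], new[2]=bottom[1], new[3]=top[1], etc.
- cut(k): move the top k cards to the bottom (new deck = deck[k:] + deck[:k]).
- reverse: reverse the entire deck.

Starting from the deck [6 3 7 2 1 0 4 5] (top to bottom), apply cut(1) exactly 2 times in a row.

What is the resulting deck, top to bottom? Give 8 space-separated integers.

Answer: 7 2 1 0 4 5 6 3

Derivation:
After op 1 (cut(1)): [3 7 2 1 0 4 5 6]
After op 2 (cut(1)): [7 2 1 0 4 5 6 3]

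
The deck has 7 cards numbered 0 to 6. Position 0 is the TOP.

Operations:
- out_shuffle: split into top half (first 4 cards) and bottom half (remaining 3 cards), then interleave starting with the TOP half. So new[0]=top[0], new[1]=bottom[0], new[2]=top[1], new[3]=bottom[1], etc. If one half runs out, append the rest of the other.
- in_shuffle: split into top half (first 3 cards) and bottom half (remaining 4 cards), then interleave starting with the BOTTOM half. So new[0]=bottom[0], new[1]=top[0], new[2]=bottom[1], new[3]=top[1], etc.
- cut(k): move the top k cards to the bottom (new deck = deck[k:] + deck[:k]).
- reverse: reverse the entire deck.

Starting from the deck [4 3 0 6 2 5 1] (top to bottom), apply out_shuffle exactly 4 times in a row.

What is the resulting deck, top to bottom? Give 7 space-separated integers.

After op 1 (out_shuffle): [4 2 3 5 0 1 6]
After op 2 (out_shuffle): [4 0 2 1 3 6 5]
After op 3 (out_shuffle): [4 3 0 6 2 5 1]
After op 4 (out_shuffle): [4 2 3 5 0 1 6]

Answer: 4 2 3 5 0 1 6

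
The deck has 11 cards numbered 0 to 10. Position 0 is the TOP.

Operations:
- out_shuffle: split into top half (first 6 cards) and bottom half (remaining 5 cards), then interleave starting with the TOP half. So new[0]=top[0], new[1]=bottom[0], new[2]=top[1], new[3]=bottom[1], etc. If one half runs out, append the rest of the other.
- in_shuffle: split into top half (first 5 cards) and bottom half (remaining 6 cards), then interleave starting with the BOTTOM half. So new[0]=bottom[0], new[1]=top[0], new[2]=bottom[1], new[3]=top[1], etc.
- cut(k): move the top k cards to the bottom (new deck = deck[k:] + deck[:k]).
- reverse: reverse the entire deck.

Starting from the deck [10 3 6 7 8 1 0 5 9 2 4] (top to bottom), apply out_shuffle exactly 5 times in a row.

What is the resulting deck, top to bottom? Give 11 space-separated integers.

After op 1 (out_shuffle): [10 0 3 5 6 9 7 2 8 4 1]
After op 2 (out_shuffle): [10 7 0 2 3 8 5 4 6 1 9]
After op 3 (out_shuffle): [10 5 7 4 0 6 2 1 3 9 8]
After op 4 (out_shuffle): [10 2 5 1 7 3 4 9 0 8 6]
After op 5 (out_shuffle): [10 4 2 9 5 0 1 8 7 6 3]

Answer: 10 4 2 9 5 0 1 8 7 6 3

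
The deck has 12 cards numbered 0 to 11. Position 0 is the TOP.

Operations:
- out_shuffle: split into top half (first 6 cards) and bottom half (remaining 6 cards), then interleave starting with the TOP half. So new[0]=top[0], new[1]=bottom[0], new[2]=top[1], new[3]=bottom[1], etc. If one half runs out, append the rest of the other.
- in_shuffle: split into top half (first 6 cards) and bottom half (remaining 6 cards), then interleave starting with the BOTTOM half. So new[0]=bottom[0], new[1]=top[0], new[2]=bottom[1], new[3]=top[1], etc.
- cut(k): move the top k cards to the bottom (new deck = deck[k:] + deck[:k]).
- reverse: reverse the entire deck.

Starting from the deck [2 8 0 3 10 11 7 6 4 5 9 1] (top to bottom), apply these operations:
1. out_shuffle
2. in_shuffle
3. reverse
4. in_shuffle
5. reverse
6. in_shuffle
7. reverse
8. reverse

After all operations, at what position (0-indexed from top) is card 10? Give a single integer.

Answer: 6

Derivation:
After op 1 (out_shuffle): [2 7 8 6 0 4 3 5 10 9 11 1]
After op 2 (in_shuffle): [3 2 5 7 10 8 9 6 11 0 1 4]
After op 3 (reverse): [4 1 0 11 6 9 8 10 7 5 2 3]
After op 4 (in_shuffle): [8 4 10 1 7 0 5 11 2 6 3 9]
After op 5 (reverse): [9 3 6 2 11 5 0 7 1 10 4 8]
After op 6 (in_shuffle): [0 9 7 3 1 6 10 2 4 11 8 5]
After op 7 (reverse): [5 8 11 4 2 10 6 1 3 7 9 0]
After op 8 (reverse): [0 9 7 3 1 6 10 2 4 11 8 5]
Card 10 is at position 6.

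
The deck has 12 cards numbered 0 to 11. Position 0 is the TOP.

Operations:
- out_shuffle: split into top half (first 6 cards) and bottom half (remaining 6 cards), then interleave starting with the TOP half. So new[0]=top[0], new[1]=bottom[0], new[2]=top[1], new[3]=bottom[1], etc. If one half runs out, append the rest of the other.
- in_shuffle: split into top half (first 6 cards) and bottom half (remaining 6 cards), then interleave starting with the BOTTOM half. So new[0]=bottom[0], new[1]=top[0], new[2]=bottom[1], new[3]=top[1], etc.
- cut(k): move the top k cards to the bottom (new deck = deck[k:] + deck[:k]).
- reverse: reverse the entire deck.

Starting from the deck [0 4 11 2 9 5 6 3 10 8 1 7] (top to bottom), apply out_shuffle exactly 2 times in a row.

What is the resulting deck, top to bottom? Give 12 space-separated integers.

Answer: 0 2 6 8 4 9 3 1 11 5 10 7

Derivation:
After op 1 (out_shuffle): [0 6 4 3 11 10 2 8 9 1 5 7]
After op 2 (out_shuffle): [0 2 6 8 4 9 3 1 11 5 10 7]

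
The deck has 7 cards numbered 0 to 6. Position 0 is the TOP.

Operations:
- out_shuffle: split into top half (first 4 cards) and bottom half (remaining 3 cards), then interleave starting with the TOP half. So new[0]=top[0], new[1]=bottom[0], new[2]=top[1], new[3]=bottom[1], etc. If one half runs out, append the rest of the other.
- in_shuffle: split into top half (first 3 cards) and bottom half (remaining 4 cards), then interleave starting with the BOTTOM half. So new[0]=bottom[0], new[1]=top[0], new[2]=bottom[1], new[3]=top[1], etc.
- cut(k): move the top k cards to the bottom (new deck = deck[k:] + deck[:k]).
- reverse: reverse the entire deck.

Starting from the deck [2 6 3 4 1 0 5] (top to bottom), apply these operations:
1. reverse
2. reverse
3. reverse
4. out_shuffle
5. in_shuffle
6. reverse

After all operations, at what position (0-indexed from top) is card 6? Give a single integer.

After op 1 (reverse): [5 0 1 4 3 6 2]
After op 2 (reverse): [2 6 3 4 1 0 5]
After op 3 (reverse): [5 0 1 4 3 6 2]
After op 4 (out_shuffle): [5 3 0 6 1 2 4]
After op 5 (in_shuffle): [6 5 1 3 2 0 4]
After op 6 (reverse): [4 0 2 3 1 5 6]
Card 6 is at position 6.

Answer: 6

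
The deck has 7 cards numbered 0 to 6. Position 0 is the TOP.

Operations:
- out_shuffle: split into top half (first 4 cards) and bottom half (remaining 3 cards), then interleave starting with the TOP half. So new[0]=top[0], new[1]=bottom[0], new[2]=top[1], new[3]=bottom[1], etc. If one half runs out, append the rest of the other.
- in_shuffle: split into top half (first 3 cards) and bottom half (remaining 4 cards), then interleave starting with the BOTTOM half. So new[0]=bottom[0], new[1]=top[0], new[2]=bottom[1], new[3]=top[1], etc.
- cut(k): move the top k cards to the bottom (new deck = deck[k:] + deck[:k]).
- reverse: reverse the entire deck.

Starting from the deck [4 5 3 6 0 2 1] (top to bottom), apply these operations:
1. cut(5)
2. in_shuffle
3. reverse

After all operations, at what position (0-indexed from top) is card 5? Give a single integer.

After op 1 (cut(5)): [2 1 4 5 3 6 0]
After op 2 (in_shuffle): [5 2 3 1 6 4 0]
After op 3 (reverse): [0 4 6 1 3 2 5]
Card 5 is at position 6.

Answer: 6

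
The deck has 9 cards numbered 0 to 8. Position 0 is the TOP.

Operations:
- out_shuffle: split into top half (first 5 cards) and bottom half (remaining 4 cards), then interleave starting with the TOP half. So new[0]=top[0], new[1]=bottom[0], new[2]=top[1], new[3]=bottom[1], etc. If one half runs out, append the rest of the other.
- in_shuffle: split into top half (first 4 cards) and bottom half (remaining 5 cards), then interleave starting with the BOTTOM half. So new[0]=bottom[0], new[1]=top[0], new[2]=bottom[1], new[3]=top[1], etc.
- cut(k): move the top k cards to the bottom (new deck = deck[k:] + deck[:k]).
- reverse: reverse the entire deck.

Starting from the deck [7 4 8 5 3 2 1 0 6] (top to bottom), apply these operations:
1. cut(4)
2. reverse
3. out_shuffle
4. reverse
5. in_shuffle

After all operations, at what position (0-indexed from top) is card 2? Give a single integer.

Answer: 7

Derivation:
After op 1 (cut(4)): [3 2 1 0 6 7 4 8 5]
After op 2 (reverse): [5 8 4 7 6 0 1 2 3]
After op 3 (out_shuffle): [5 0 8 1 4 2 7 3 6]
After op 4 (reverse): [6 3 7 2 4 1 8 0 5]
After op 5 (in_shuffle): [4 6 1 3 8 7 0 2 5]
Card 2 is at position 7.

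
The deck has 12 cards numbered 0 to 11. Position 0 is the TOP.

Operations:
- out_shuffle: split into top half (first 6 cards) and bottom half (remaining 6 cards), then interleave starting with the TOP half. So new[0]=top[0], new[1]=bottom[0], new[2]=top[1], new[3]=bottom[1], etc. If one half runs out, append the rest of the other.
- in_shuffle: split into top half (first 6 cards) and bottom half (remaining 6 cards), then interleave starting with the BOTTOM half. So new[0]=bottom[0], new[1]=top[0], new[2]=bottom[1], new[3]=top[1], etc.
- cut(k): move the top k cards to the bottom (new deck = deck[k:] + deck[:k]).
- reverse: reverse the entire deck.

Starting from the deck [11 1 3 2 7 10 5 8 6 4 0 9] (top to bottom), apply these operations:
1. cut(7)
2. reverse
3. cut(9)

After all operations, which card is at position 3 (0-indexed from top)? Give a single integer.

Answer: 5

Derivation:
After op 1 (cut(7)): [8 6 4 0 9 11 1 3 2 7 10 5]
After op 2 (reverse): [5 10 7 2 3 1 11 9 0 4 6 8]
After op 3 (cut(9)): [4 6 8 5 10 7 2 3 1 11 9 0]
Position 3: card 5.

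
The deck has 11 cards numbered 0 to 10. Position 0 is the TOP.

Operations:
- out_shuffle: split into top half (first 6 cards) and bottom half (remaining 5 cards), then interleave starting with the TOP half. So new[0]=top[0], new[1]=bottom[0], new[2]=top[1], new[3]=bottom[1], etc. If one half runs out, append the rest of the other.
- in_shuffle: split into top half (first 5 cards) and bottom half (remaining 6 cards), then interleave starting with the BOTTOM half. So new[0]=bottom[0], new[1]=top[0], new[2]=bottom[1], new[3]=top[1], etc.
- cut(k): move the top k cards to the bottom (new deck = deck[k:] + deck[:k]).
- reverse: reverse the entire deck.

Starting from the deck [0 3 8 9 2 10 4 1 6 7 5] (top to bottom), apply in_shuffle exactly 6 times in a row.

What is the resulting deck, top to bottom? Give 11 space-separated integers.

After op 1 (in_shuffle): [10 0 4 3 1 8 6 9 7 2 5]
After op 2 (in_shuffle): [8 10 6 0 9 4 7 3 2 1 5]
After op 3 (in_shuffle): [4 8 7 10 3 6 2 0 1 9 5]
After op 4 (in_shuffle): [6 4 2 8 0 7 1 10 9 3 5]
After op 5 (in_shuffle): [7 6 1 4 10 2 9 8 3 0 5]
After op 6 (in_shuffle): [2 7 9 6 8 1 3 4 0 10 5]

Answer: 2 7 9 6 8 1 3 4 0 10 5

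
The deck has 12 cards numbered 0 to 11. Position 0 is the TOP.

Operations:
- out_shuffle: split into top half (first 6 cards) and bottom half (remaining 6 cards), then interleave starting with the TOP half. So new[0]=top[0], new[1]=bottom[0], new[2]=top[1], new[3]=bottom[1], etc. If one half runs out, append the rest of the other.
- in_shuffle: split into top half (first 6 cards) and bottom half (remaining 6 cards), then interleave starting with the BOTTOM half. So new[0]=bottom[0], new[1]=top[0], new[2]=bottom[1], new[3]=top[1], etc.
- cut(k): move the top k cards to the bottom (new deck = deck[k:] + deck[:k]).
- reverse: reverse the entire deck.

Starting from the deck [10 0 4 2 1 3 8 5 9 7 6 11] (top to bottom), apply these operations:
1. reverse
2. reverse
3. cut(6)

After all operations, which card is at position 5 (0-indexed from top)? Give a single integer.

After op 1 (reverse): [11 6 7 9 5 8 3 1 2 4 0 10]
After op 2 (reverse): [10 0 4 2 1 3 8 5 9 7 6 11]
After op 3 (cut(6)): [8 5 9 7 6 11 10 0 4 2 1 3]
Position 5: card 11.

Answer: 11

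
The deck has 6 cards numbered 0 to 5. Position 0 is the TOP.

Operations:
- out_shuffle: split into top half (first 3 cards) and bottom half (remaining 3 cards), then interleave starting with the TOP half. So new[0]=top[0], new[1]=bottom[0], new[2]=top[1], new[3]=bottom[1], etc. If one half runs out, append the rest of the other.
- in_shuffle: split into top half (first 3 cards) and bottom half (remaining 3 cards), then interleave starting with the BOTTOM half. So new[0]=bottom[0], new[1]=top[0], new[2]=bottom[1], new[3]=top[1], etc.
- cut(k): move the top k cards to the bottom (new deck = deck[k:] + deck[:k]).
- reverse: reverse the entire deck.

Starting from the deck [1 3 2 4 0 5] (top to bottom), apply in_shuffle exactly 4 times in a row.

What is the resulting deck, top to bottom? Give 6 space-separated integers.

After op 1 (in_shuffle): [4 1 0 3 5 2]
After op 2 (in_shuffle): [3 4 5 1 2 0]
After op 3 (in_shuffle): [1 3 2 4 0 5]
After op 4 (in_shuffle): [4 1 0 3 5 2]

Answer: 4 1 0 3 5 2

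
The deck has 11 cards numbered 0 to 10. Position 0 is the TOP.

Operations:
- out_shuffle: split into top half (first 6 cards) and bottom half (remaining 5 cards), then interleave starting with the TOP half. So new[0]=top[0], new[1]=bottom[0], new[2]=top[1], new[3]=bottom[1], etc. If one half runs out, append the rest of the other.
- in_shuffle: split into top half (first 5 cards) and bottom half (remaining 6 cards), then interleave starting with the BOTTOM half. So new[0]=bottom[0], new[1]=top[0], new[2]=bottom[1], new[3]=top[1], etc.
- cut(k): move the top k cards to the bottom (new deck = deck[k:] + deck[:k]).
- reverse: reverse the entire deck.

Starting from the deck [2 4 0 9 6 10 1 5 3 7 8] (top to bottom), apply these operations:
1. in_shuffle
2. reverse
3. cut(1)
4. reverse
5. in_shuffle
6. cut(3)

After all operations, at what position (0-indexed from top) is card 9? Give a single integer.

Answer: 3

Derivation:
After op 1 (in_shuffle): [10 2 1 4 5 0 3 9 7 6 8]
After op 2 (reverse): [8 6 7 9 3 0 5 4 1 2 10]
After op 3 (cut(1)): [6 7 9 3 0 5 4 1 2 10 8]
After op 4 (reverse): [8 10 2 1 4 5 0 3 9 7 6]
After op 5 (in_shuffle): [5 8 0 10 3 2 9 1 7 4 6]
After op 6 (cut(3)): [10 3 2 9 1 7 4 6 5 8 0]
Card 9 is at position 3.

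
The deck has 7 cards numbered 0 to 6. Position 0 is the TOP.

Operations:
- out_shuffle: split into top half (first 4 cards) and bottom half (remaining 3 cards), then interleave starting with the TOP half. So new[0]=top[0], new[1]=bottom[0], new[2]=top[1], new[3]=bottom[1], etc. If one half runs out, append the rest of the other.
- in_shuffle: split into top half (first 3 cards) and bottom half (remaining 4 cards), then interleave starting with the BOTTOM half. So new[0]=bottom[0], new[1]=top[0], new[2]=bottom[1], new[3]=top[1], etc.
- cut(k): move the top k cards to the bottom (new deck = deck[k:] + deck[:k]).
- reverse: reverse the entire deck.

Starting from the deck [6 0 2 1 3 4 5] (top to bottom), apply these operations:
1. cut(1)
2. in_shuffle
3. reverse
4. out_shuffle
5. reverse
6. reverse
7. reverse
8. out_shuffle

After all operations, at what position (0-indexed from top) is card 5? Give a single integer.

Answer: 4

Derivation:
After op 1 (cut(1)): [0 2 1 3 4 5 6]
After op 2 (in_shuffle): [3 0 4 2 5 1 6]
After op 3 (reverse): [6 1 5 2 4 0 3]
After op 4 (out_shuffle): [6 4 1 0 5 3 2]
After op 5 (reverse): [2 3 5 0 1 4 6]
After op 6 (reverse): [6 4 1 0 5 3 2]
After op 7 (reverse): [2 3 5 0 1 4 6]
After op 8 (out_shuffle): [2 1 3 4 5 6 0]
Card 5 is at position 4.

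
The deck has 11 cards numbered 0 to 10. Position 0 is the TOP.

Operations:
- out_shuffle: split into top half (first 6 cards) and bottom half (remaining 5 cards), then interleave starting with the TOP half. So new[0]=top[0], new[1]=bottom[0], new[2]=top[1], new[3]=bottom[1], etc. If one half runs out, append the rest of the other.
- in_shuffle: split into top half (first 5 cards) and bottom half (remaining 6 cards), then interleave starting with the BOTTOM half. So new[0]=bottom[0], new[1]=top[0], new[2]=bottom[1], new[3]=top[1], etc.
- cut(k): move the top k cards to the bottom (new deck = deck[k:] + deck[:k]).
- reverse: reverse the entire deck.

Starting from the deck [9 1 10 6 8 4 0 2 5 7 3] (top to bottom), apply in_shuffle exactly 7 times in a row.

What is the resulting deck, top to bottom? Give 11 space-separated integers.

Answer: 2 8 1 7 0 6 9 5 4 10 3

Derivation:
After op 1 (in_shuffle): [4 9 0 1 2 10 5 6 7 8 3]
After op 2 (in_shuffle): [10 4 5 9 6 0 7 1 8 2 3]
After op 3 (in_shuffle): [0 10 7 4 1 5 8 9 2 6 3]
After op 4 (in_shuffle): [5 0 8 10 9 7 2 4 6 1 3]
After op 5 (in_shuffle): [7 5 2 0 4 8 6 10 1 9 3]
After op 6 (in_shuffle): [8 7 6 5 10 2 1 0 9 4 3]
After op 7 (in_shuffle): [2 8 1 7 0 6 9 5 4 10 3]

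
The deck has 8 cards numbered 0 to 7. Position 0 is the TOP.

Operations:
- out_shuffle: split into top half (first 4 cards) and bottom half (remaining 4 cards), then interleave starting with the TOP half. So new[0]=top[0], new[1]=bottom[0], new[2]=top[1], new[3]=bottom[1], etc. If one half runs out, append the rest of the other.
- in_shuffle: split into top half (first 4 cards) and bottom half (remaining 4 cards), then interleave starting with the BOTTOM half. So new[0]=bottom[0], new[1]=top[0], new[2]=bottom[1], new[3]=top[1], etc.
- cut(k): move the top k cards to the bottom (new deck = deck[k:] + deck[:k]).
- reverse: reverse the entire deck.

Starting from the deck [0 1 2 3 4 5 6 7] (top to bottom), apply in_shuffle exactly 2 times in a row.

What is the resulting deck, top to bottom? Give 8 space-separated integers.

Answer: 6 4 2 0 7 5 3 1

Derivation:
After op 1 (in_shuffle): [4 0 5 1 6 2 7 3]
After op 2 (in_shuffle): [6 4 2 0 7 5 3 1]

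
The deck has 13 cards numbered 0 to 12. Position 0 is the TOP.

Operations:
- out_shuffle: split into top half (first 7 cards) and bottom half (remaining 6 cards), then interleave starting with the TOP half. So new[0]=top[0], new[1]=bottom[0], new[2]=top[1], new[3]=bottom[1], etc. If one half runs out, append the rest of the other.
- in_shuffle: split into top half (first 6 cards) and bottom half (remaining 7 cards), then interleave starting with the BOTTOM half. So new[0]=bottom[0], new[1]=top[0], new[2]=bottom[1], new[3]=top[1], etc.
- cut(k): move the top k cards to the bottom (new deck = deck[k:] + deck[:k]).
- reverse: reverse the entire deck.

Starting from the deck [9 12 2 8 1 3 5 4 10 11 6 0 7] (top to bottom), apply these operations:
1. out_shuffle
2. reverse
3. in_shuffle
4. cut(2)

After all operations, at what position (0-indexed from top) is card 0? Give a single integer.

After op 1 (out_shuffle): [9 4 12 10 2 11 8 6 1 0 3 7 5]
After op 2 (reverse): [5 7 3 0 1 6 8 11 2 10 12 4 9]
After op 3 (in_shuffle): [8 5 11 7 2 3 10 0 12 1 4 6 9]
After op 4 (cut(2)): [11 7 2 3 10 0 12 1 4 6 9 8 5]
Card 0 is at position 5.

Answer: 5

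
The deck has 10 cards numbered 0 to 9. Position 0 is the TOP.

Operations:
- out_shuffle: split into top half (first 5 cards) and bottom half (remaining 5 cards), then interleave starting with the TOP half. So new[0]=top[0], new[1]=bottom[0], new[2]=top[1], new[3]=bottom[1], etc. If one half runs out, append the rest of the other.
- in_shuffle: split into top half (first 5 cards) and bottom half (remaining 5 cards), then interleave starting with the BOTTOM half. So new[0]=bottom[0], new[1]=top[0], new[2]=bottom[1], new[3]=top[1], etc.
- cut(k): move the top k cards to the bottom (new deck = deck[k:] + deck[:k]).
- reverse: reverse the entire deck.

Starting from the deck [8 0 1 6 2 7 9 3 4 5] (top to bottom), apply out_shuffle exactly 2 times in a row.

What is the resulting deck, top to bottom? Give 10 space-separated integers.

After op 1 (out_shuffle): [8 7 0 9 1 3 6 4 2 5]
After op 2 (out_shuffle): [8 3 7 6 0 4 9 2 1 5]

Answer: 8 3 7 6 0 4 9 2 1 5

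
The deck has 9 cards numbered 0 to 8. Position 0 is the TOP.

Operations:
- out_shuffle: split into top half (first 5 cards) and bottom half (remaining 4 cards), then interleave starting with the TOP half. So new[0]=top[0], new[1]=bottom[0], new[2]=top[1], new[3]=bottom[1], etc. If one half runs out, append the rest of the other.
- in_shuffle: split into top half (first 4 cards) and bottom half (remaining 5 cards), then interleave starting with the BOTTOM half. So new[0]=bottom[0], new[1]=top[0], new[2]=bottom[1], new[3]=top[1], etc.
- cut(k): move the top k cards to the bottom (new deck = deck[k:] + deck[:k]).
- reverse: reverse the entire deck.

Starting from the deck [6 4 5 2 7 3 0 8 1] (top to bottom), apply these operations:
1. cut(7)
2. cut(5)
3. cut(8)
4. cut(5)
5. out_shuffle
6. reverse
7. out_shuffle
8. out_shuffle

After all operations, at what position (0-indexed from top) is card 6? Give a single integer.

Answer: 7

Derivation:
After op 1 (cut(7)): [8 1 6 4 5 2 7 3 0]
After op 2 (cut(5)): [2 7 3 0 8 1 6 4 5]
After op 3 (cut(8)): [5 2 7 3 0 8 1 6 4]
After op 4 (cut(5)): [8 1 6 4 5 2 7 3 0]
After op 5 (out_shuffle): [8 2 1 7 6 3 4 0 5]
After op 6 (reverse): [5 0 4 3 6 7 1 2 8]
After op 7 (out_shuffle): [5 7 0 1 4 2 3 8 6]
After op 8 (out_shuffle): [5 2 7 3 0 8 1 6 4]
Card 6 is at position 7.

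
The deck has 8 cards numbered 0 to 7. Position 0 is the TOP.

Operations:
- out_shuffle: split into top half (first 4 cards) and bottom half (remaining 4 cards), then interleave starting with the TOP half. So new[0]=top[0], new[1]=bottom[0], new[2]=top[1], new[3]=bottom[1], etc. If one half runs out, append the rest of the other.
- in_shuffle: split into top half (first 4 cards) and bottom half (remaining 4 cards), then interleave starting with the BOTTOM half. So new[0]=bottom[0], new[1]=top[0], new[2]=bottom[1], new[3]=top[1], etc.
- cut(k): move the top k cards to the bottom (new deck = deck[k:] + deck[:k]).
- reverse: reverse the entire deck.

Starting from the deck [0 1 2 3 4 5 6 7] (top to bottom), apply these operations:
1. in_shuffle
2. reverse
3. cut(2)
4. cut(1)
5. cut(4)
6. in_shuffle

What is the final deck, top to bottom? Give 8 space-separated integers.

Answer: 6 4 1 3 5 7 0 2

Derivation:
After op 1 (in_shuffle): [4 0 5 1 6 2 7 3]
After op 2 (reverse): [3 7 2 6 1 5 0 4]
After op 3 (cut(2)): [2 6 1 5 0 4 3 7]
After op 4 (cut(1)): [6 1 5 0 4 3 7 2]
After op 5 (cut(4)): [4 3 7 2 6 1 5 0]
After op 6 (in_shuffle): [6 4 1 3 5 7 0 2]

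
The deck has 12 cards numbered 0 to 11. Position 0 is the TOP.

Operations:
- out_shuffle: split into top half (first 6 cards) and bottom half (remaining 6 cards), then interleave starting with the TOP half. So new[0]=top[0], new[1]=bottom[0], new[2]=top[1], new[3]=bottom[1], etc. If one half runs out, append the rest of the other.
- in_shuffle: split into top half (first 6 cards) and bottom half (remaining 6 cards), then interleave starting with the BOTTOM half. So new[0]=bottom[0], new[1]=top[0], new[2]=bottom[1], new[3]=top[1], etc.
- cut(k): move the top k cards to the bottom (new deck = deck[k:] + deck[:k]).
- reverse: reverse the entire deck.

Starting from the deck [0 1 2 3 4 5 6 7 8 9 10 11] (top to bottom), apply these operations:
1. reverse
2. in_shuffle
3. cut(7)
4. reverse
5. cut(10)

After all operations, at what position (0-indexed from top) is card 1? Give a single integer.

After op 1 (reverse): [11 10 9 8 7 6 5 4 3 2 1 0]
After op 2 (in_shuffle): [5 11 4 10 3 9 2 8 1 7 0 6]
After op 3 (cut(7)): [8 1 7 0 6 5 11 4 10 3 9 2]
After op 4 (reverse): [2 9 3 10 4 11 5 6 0 7 1 8]
After op 5 (cut(10)): [1 8 2 9 3 10 4 11 5 6 0 7]
Card 1 is at position 0.

Answer: 0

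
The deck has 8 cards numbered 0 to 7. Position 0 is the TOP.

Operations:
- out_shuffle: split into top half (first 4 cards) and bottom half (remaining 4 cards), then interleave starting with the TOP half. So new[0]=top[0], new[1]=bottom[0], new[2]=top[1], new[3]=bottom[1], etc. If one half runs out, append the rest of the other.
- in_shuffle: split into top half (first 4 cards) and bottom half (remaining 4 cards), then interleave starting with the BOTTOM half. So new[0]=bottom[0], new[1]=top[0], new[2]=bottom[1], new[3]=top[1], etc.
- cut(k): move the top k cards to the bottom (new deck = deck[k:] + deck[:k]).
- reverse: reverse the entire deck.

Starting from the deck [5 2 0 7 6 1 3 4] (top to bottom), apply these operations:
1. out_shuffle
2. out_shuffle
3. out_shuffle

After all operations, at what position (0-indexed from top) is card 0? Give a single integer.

After op 1 (out_shuffle): [5 6 2 1 0 3 7 4]
After op 2 (out_shuffle): [5 0 6 3 2 7 1 4]
After op 3 (out_shuffle): [5 2 0 7 6 1 3 4]
Card 0 is at position 2.

Answer: 2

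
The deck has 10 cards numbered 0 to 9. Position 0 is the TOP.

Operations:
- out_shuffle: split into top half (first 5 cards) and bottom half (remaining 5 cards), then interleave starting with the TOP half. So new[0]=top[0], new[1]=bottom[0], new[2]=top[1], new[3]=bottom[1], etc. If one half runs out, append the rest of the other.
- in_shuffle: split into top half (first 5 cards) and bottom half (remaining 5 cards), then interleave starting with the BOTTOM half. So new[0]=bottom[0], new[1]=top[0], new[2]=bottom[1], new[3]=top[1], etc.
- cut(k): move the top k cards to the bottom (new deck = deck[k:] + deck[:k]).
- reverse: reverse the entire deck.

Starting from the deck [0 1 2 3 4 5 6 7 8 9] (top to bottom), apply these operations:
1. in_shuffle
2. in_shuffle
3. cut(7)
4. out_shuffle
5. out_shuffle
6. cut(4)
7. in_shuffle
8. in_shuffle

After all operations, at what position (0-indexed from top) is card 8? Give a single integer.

After op 1 (in_shuffle): [5 0 6 1 7 2 8 3 9 4]
After op 2 (in_shuffle): [2 5 8 0 3 6 9 1 4 7]
After op 3 (cut(7)): [1 4 7 2 5 8 0 3 6 9]
After op 4 (out_shuffle): [1 8 4 0 7 3 2 6 5 9]
After op 5 (out_shuffle): [1 3 8 2 4 6 0 5 7 9]
After op 6 (cut(4)): [4 6 0 5 7 9 1 3 8 2]
After op 7 (in_shuffle): [9 4 1 6 3 0 8 5 2 7]
After op 8 (in_shuffle): [0 9 8 4 5 1 2 6 7 3]
Card 8 is at position 2.

Answer: 2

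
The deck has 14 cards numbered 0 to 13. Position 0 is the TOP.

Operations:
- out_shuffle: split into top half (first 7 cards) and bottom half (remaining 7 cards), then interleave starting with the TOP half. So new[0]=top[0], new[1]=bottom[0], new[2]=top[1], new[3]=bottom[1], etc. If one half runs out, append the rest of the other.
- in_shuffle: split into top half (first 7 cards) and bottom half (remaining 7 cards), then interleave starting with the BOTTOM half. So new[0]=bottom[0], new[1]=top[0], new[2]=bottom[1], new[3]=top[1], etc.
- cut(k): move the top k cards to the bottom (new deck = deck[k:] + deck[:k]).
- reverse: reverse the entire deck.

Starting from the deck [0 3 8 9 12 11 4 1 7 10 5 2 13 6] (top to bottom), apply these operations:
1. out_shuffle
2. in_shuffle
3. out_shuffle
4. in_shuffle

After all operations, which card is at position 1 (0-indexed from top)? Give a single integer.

After op 1 (out_shuffle): [0 1 3 7 8 10 9 5 12 2 11 13 4 6]
After op 2 (in_shuffle): [5 0 12 1 2 3 11 7 13 8 4 10 6 9]
After op 3 (out_shuffle): [5 7 0 13 12 8 1 4 2 10 3 6 11 9]
After op 4 (in_shuffle): [4 5 2 7 10 0 3 13 6 12 11 8 9 1]
Position 1: card 5.

Answer: 5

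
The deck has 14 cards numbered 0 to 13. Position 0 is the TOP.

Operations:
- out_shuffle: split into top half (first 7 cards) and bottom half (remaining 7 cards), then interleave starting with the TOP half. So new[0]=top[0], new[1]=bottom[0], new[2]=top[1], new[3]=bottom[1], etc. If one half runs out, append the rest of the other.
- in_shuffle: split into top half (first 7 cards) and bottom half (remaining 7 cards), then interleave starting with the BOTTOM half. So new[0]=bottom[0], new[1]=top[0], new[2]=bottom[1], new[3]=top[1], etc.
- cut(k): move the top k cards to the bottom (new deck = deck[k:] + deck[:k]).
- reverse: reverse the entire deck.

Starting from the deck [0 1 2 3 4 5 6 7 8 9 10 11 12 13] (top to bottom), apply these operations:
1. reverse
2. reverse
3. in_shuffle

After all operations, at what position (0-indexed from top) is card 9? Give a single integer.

After op 1 (reverse): [13 12 11 10 9 8 7 6 5 4 3 2 1 0]
After op 2 (reverse): [0 1 2 3 4 5 6 7 8 9 10 11 12 13]
After op 3 (in_shuffle): [7 0 8 1 9 2 10 3 11 4 12 5 13 6]
Card 9 is at position 4.

Answer: 4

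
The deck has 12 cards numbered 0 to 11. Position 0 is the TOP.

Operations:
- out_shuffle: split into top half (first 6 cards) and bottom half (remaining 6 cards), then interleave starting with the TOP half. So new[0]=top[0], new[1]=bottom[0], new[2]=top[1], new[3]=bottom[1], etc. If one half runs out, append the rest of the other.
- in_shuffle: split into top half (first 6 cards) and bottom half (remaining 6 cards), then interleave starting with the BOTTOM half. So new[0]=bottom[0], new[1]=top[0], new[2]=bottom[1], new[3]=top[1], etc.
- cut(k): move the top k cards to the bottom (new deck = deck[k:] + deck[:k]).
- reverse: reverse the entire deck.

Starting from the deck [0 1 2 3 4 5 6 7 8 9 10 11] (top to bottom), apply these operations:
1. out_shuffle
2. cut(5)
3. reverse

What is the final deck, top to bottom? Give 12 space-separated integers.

Answer: 2 7 1 6 0 11 5 10 4 9 3 8

Derivation:
After op 1 (out_shuffle): [0 6 1 7 2 8 3 9 4 10 5 11]
After op 2 (cut(5)): [8 3 9 4 10 5 11 0 6 1 7 2]
After op 3 (reverse): [2 7 1 6 0 11 5 10 4 9 3 8]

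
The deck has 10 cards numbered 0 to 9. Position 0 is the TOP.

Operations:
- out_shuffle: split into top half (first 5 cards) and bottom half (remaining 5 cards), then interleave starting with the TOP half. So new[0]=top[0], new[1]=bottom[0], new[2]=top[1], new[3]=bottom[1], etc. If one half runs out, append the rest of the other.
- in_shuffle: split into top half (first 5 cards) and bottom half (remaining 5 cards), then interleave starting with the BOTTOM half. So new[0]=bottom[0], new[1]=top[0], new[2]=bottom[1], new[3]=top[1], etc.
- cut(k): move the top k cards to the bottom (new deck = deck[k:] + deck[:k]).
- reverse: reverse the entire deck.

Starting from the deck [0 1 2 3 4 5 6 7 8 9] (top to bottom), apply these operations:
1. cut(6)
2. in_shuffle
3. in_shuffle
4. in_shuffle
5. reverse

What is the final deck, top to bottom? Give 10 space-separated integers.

After op 1 (cut(6)): [6 7 8 9 0 1 2 3 4 5]
After op 2 (in_shuffle): [1 6 2 7 3 8 4 9 5 0]
After op 3 (in_shuffle): [8 1 4 6 9 2 5 7 0 3]
After op 4 (in_shuffle): [2 8 5 1 7 4 0 6 3 9]
After op 5 (reverse): [9 3 6 0 4 7 1 5 8 2]

Answer: 9 3 6 0 4 7 1 5 8 2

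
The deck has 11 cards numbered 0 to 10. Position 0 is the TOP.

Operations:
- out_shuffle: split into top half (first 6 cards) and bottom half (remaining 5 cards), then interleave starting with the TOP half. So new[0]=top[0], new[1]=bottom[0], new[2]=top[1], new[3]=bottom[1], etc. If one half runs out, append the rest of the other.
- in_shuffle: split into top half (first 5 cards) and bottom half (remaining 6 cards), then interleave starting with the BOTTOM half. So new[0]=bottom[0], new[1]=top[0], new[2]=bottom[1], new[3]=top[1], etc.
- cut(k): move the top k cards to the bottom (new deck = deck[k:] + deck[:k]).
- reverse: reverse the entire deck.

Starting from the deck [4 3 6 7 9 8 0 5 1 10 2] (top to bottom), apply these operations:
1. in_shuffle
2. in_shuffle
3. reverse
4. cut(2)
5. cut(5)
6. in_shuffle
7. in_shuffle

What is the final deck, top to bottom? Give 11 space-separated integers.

After op 1 (in_shuffle): [8 4 0 3 5 6 1 7 10 9 2]
After op 2 (in_shuffle): [6 8 1 4 7 0 10 3 9 5 2]
After op 3 (reverse): [2 5 9 3 10 0 7 4 1 8 6]
After op 4 (cut(2)): [9 3 10 0 7 4 1 8 6 2 5]
After op 5 (cut(5)): [4 1 8 6 2 5 9 3 10 0 7]
After op 6 (in_shuffle): [5 4 9 1 3 8 10 6 0 2 7]
After op 7 (in_shuffle): [8 5 10 4 6 9 0 1 2 3 7]

Answer: 8 5 10 4 6 9 0 1 2 3 7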